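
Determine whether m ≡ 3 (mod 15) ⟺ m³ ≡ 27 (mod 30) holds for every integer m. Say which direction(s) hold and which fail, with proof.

Not equivalent: only (⇐) holds.

(⇒) This fails: take m = 18. Then 18 ≡ 3 (mod 15), but 18³ = 5832 ≡ 12 (mod 30), not 27.

(⇐) Conversely, the residues r modulo 30 with r³ ≡ 27 (mod 30) are exactly {3}, and each is ≡ 3 (mod 15).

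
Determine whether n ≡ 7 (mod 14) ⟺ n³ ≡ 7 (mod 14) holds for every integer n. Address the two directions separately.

Both implications hold.

(←) Suppose n³ ≡ 7 (mod 14). The only residue r in {0, …, 13} with r³ ≡ 7 (mod 14) is r = 7, so n ≡ 7 (mod 14).

(→) Suppose n ≡ 7 (mod 14). Write n = 14j + 7. Then (14j + 7)³ = 2744j³ + 4116j² + 2058j + 343 = 14(196j³ + 294j² + 147j + 24) + 7, so n³ ≡ 7 (mod 14).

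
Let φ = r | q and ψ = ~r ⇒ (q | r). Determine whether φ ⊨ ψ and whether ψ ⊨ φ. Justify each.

(⇒) Assume the antecedent. If q is true, ~r ⇒ (q | r) reduces to true regardless of the other variables. If q is false, the antecedent forces (q = F, r = T), and ~r ⇒ (q | r) holds there. Either way ~r ⇒ (q | r) holds.

(⇐) Assume the antecedent. If q is true, r | q reduces to true regardless of the other variables. If q is false, the antecedent forces (q = F, r = T), and r | q holds there. Either way r | q holds.

The biconditional holds.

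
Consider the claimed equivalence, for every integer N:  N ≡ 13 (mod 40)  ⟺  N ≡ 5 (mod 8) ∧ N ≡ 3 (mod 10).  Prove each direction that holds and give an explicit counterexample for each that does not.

Both directions hold.

[⇐] If N ≡ 5 (mod 8) and N ≡ 3 (mod 10), then by the Chinese remainder theorem N ≡ 13 (mod 40). This is exactly N ≡ 13 (mod 40).

[⇒] Suppose N ≡ 13 (mod 40); write N = 40j + 13. Since 8 ∣ 40, reducing mod 8 gives N ≡ 13 ≡ 5 (mod 8); since 10 ∣ 40, reducing mod 10 gives N ≡ 13 ≡ 3 (mod 10).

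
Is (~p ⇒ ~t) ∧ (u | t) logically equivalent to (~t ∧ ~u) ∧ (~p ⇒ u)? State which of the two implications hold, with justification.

[⇒] This fails. Under u = T, p = F, t = F, the left side is true but the right side is false.

[⇐] This fails. Under u = F, p = T, t = F, the left side is false but the right side is true.

Neither direction holds.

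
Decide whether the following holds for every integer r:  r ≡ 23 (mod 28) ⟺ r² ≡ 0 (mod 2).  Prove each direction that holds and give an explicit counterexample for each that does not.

Forward direction. This fails: take r = 23. Then 23 ≡ 23 (mod 28), but 23² = 529 ≡ 1 (mod 2), not 0.

Converse. This fails: take r = 0. Then 0² = 0 ≡ 0 (mod 2), yet 0 ≡ 0 (mod 28), not 23.

Both directions fail.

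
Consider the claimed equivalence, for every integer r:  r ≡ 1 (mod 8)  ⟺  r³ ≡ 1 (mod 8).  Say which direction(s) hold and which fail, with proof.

The biconditional holds.

(←) For the converse, argue contrapositively. If r ≢ 1 (mod 8), then r is congruent to one of 0, 2, 3, 4, 5, 6, 7 modulo 8, and these give r³ ≡ 0, 0, 3, 0, 5, 0, 7 respectively — never 1.

(→) Suppose r ≡ 1 (mod 8). Write r = 8j + 1. Then (8j + 1)³ = 512j³ + 192j² + 24j + 1 = 8(64j³ + 24j² + 3j) + 1, so r³ ≡ 1 (mod 8).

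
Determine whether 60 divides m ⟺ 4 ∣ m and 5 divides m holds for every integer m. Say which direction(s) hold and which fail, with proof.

(⇒) holds; (⇐) fails.

(⟹) If 60 ∣ m, write m = 60q. Since 60 = 15·4, m = 4·(15q), so 4 ∣ m; and since 60 = 12·5, m = 5·(12q), so 5 ∣ m.

(⟸) This fails: take m = 20. Both 4 ∣ 20 and 5 ∣ 20, yet 20 is not a multiple of 60 (since 20 = 0·60 + 20), so 60 ∤ 20.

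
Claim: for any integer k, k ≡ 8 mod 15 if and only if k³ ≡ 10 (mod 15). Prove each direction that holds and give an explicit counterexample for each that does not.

Neither direction holds.

(⟹) This fails: take k = 8. Then 8 ≡ 8 (mod 15), but 8³ = 512 ≡ 2 (mod 15), not 10.

(⟸) This fails: take k = 10. Then 10³ = 1000 ≡ 10 (mod 15), yet 10 ≡ 10 (mod 15), not 8.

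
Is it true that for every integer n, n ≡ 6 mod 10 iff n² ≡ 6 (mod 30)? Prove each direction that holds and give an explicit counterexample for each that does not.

(⇒) fails and (⇐) fails.

(→) This fails: take n = 16. Then 16 ≡ 6 (mod 10), but 16² = 256 ≡ 16 (mod 30), not 6.

(←) This fails: take n = 24. Then 24² = 576 ≡ 6 (mod 30), yet 24 ≡ 4 (mod 10), not 6.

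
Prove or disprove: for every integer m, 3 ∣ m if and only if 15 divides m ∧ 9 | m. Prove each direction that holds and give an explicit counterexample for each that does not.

(⇐) Suppose 15 ∣ m and 9 ∣ m. Any common multiple of 15 and 9 is a multiple of their lcm; here lcm(15, 9) = 15·9/gcd(15, 9) = 135/3 = 45, so 45 ∣ m. Since 3 ∣ 45, it follows that 3 ∣ m.

(⇒) This fails: take m = 3. Certainly 3 ∣ 3, but 15 ∤ 3.

The forward direction fails; the converse holds.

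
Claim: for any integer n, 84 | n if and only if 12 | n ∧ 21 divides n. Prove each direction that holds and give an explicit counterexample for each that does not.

Both directions hold; the statement is true.

Converse. Suppose 12 ∣ n and 21 ∣ n. Any common multiple of 12 and 21 is a multiple of their lcm; here lcm(12, 21) = 12·21/gcd(12, 21) = 252/3 = 84, so 84 ∣ n.

Forward direction. If 84 ∣ n, write n = 84q. Since 84 = 7·12, n = 12·(7q), so 12 ∣ n; and since 84 = 4·21, n = 21·(4q), so 21 ∣ n.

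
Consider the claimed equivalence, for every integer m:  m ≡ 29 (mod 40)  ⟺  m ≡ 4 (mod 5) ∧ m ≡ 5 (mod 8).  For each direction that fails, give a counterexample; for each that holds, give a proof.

(→) Suppose m ≡ 29 (mod 40); write m = 40j + 29. Since 5 ∣ 40, reducing mod 5 gives m ≡ 29 ≡ 4 (mod 5); since 8 ∣ 40, reducing mod 8 gives m ≡ 29 ≡ 5 (mod 8).

(←) Conversely, if m ≡ 4 (mod 5) and m ≡ 5 (mod 8), then by the Chinese remainder theorem m ≡ 29 (mod 40). This is exactly m ≡ 29 (mod 40).

Both directions hold.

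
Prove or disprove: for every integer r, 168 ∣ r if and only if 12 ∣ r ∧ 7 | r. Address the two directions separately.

(←) This fails: take r = 84. Both 12 ∣ 84 and 7 ∣ 84, yet 84 is not a multiple of 168 (since 84 = 0·168 + 84), so 168 ∤ 84.

(→) If 168 ∣ r, write r = 168q. Since 168 = 14·12, r = 12·(14q), so 12 ∣ r; and since 168 = 24·7, r = 7·(24q), so 7 ∣ r.

(⇒) holds; (⇐) fails.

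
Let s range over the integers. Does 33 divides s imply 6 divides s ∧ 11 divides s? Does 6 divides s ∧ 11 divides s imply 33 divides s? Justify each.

(⇒) fails; (⇐) holds.

(⇒) This fails: take s = 33. Certainly 33 ∣ 33, but 6 ∤ 33.

(⇐) Suppose 6 ∣ s and 11 ∣ s. Any common multiple of 6 and 11 is a multiple of their lcm; here gcd(6, 11) = 1, so lcm(6, 11) = 6·11 = 66, so 66 ∣ s. Since 33 ∣ 66, it follows that 33 ∣ s.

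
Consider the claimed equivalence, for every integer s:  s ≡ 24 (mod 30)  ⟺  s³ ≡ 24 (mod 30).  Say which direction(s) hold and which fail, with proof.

Both directions hold; the statement is true.

(⇐) Suppose s³ ≡ 24 (mod 30). The only residue r in {0, …, 29} with r³ ≡ 24 (mod 30) is r = 24, so s ≡ 24 (mod 30).

(⇒) Suppose s ≡ 24 (mod 30). Write s = 30j + 24. Then (30j + 24)³ = 27000j³ + 64800j² + 51840j + 13824 = 30(900j³ + 2160j² + 1728j + 460) + 24, so s³ ≡ 24 (mod 30).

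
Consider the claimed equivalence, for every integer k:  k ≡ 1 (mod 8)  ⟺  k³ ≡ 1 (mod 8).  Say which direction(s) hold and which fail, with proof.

Both directions hold.

(⇒) Suppose k ≡ 1 (mod 8). Write k = 8j + 1. Then (8j + 1)³ = 512j³ + 192j² + 24j + 1 = 8(64j³ + 24j² + 3j) + 1, so k³ ≡ 1 (mod 8).

(⇐) For the converse, argue contrapositively. If k ≢ 1 (mod 8), then k is congruent to one of 0, 2, 3, 4, 5, 6, 7 modulo 8, and these give k³ ≡ 0, 0, 3, 0, 5, 0, 7 respectively — never 1.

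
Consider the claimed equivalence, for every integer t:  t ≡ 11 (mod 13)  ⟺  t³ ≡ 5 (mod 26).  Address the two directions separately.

Forward direction. This fails: take t = 24. Then 24 ≡ 11 (mod 13), but 24³ = 13824 ≡ 18 (mod 26), not 5.

Converse. This fails: take t = 7. Then 7³ = 343 ≡ 5 (mod 26), yet 7 ≡ 7 (mod 13), not 11.

Both directions fail.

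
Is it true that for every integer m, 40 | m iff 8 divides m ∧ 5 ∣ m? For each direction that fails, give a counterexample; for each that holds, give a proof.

Both implications hold.

Forward direction. If 40 ∣ m, write m = 40q. Since 40 = 5·8, m = 8·(5q), so 8 ∣ m; and since 40 = 8·5, m = 5·(8q), so 5 ∣ m.

Converse. Suppose 8 ∣ m and 5 ∣ m. Any common multiple of 8 and 5 is a multiple of their lcm; here gcd(8, 5) = 1, so lcm(8, 5) = 8·5 = 40, so 40 ∣ m.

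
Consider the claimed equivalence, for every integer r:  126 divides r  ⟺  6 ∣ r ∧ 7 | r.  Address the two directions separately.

Only the forward implication holds.

Forward direction. If 126 ∣ r, write r = 126q. Since 126 = 21·6, r = 6·(21q), so 6 ∣ r; and since 126 = 18·7, r = 7·(18q), so 7 ∣ r.

Converse. This fails: take r = 42. Both 6 ∣ 42 and 7 ∣ 42, yet 42 is not a multiple of 126 (since 42 = 0·126 + 42), so 126 ∤ 42.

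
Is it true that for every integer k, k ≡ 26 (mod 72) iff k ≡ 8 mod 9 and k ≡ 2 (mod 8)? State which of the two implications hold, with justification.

The biconditional holds.

Converse. If k ≡ 8 (mod 9) and k ≡ 2 (mod 8), then by the Chinese remainder theorem k ≡ 26 (mod 72). This is exactly k ≡ 26 (mod 72).

Forward direction. Suppose k ≡ 26 (mod 72); write k = 72j + 26. Since 9 ∣ 72, reducing mod 9 gives k ≡ 26 ≡ 8 (mod 9); since 8 ∣ 72, reducing mod 8 gives k ≡ 26 ≡ 2 (mod 8).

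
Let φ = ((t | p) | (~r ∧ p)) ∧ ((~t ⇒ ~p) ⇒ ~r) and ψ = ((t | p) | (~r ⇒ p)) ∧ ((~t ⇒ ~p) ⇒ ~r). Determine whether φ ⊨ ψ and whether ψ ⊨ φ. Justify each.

Both directions hold.

[⇒] Assume the antecedent. If t is true, the antecedent forces (t = T, p = F, r = F) or (t = T, p = T, r = F), and the consequent holds there. If t is false, the antecedent forces (t = F, p = T, r = F) or (t = F, p = T, r = T), and the consequent holds there. Either way the consequent holds.

[⇐] Assume the antecedent. If t is true, the antecedent forces (t = T, p = F, r = F) or (t = T, p = T, r = F), and the consequent holds there. If t is false, the antecedent forces (t = F, p = T, r = F) or (t = F, p = T, r = T), and the consequent holds there. Either way the consequent holds.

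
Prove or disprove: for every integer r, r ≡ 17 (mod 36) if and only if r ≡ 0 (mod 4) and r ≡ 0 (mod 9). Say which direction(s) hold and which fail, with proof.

Neither direction holds.

Forward direction. This fails: r = 17 gives 17 ≡ 17 (mod 36) but 17 ≡ 1 (mod 4), so the conjunction on the right does not hold.

Converse. This fails: r = 0 satisfies both congruences on the right (0 ≡ 0 mod 4 and 0 ≡ 0 mod 9) yet 0 ≡ 0 (mod 36), not 17.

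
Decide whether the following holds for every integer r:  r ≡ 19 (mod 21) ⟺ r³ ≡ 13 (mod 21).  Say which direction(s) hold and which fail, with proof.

Not equivalent: only (⇒) holds.

(→) Suppose r ≡ 19 (mod 21). Write r = 21j + 19. Then (21j + 19)³ = 9261j³ + 25137j² + 22743j + 6859 = 21(441j³ + 1197j² + 1083j + 326) + 13, so r³ ≡ 13 (mod 21).

(←) This fails: take r = 10. Then 10³ = 1000 ≡ 13 (mod 21), yet 10 ≡ 10 (mod 21), not 19.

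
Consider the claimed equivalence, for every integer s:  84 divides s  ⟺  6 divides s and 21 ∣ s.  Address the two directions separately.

Not equivalent: only (⇒) holds.

[⇒] If 84 ∣ s, write s = 84q. Since 84 = 14·6, s = 6·(14q), so 6 ∣ s; and since 84 = 4·21, s = 21·(4q), so 21 ∣ s.

[⇐] This fails: take s = 42. Both 6 ∣ 42 and 21 ∣ 42, yet 42 is not a multiple of 84 (since 42 = 0·84 + 42), so 84 ∤ 42.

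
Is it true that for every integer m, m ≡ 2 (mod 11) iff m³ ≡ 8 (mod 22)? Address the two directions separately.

Only the reverse direction holds.

Forward direction. This fails: take m = 13. Then 13 ≡ 2 (mod 11), but 13³ = 2197 ≡ 19 (mod 22), not 8.

Converse. The residues r modulo 22 with r³ ≡ 8 (mod 22) are exactly {2}, and each is ≡ 2 (mod 11).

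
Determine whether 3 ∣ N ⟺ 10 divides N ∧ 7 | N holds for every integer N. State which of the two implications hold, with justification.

(⇒) fails and (⇐) fails.

(→) This fails: take N = 3. Certainly 3 ∣ 3, but 10 ∤ 3.

(←) This fails: take N = 70. Both 10 ∣ 70 and 7 ∣ 70, yet 70 is not a multiple of 3 (since 70 = 23·3 + 1), so 3 ∤ 70.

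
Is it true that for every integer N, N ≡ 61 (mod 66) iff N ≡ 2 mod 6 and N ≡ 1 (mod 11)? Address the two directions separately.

Neither implication holds.

(⇒) This fails: N = 61 gives 61 ≡ 61 (mod 66) but 61 ≡ 1 (mod 6), so the conjunction on the right does not hold.

(⇐) This fails: N = 56 satisfies both congruences on the right (56 ≡ 2 mod 6 and 56 ≡ 1 mod 11) yet 56 ≡ 56 (mod 66), not 61.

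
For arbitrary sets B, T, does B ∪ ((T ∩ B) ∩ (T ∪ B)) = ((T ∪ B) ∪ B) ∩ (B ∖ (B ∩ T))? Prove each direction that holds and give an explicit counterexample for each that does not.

(⟹) This inclusion fails. Take B = {1}, T = {1}; then 1 ∈ B ∪ ((T ∩ B) ∩ (T ∪ B)) but 1 ∉ ((T ∪ B) ∪ B) ∩ (B ∖ (B ∩ T)).

(⟸) Let x ∈ ((T ∪ B) ∪ B) ∩ (B ∖ (B ∩ T)). Then x ∈ B and x ∉ T, from which x ∈ B ∪ ((T ∩ B) ∩ (T ∪ B)).

Only the reverse inclusion holds.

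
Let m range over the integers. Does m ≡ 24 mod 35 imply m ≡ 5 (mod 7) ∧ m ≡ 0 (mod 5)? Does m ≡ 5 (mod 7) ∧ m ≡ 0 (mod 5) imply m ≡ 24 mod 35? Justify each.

Both directions fail.

[⇒] This fails: m = 24 gives 24 ≡ 24 (mod 35) but 24 ≡ 3 (mod 7), so the conjunction on the right does not hold.

[⇐] This fails: m = 5 satisfies both congruences on the right (5 ≡ 5 mod 7 and 5 ≡ 0 mod 5) yet 5 ≡ 5 (mod 35), not 24.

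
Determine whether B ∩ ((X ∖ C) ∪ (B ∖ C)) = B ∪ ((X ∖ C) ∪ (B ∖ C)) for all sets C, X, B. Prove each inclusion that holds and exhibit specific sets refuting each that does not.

The sets are not equal: only the forward inclusion holds.

(⊆) Let x ∈ B ∩ ((X ∖ C) ∪ (B ∖ C)). Then either x ∈ B and x ∉ C, X; or x ∈ X ∩ B and x ∉ C. In each case x ∈ B ∪ ((X ∖ C) ∪ (B ∖ C)), so B ∩ ((X ∖ C) ∪ (B ∖ C)) ⊆ B ∪ ((X ∖ C) ∪ (B ∖ C)).

(⊇) This inclusion fails. Take C = ∅, X = {1}, B = ∅; then 1 ∈ B ∪ ((X ∖ C) ∪ (B ∖ C)) but 1 ∉ B ∩ ((X ∖ C) ∪ (B ∖ C)).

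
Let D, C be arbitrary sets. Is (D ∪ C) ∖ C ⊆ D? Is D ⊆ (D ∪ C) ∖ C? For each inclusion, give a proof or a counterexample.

(⟹) Let x ∈ (D ∪ C) ∖ C. Then x ∈ D and x ∉ C, from which x ∈ D.

(⟸) This inclusion fails. Take D = {1}, C = {1}; then 1 ∈ D but 1 ∉ (D ∪ C) ∖ C.

(⊆) holds; (⊇) fails.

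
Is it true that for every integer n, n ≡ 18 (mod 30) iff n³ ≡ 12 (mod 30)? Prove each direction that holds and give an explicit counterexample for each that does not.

Converse. Suppose n³ ≡ 12 (mod 30). The only residue r in {0, …, 29} with r³ ≡ 12 (mod 30) is r = 18, so n ≡ 18 (mod 30).

Forward direction. Suppose n ≡ 18 (mod 30). Write n = 30j + 18. Then (30j + 18)³ = 27000j³ + 48600j² + 29160j + 5832 = 30(900j³ + 1620j² + 972j + 194) + 12, so n³ ≡ 12 (mod 30).

Both directions hold.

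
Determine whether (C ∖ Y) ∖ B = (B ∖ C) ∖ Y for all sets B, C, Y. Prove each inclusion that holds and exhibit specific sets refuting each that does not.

Neither inclusion holds.

Forward inclusion. This inclusion fails. Take B = ∅, C = {1}, Y = ∅; then 1 ∈ (C ∖ Y) ∖ B but 1 ∉ (B ∖ C) ∖ Y.

Reverse inclusion. This inclusion fails. Take B = {1}, C = ∅, Y = ∅; then 1 ∈ (B ∖ C) ∖ Y but 1 ∉ (C ∖ Y) ∖ B.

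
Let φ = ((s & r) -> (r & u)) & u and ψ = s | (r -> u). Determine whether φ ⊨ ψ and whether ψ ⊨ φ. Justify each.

(⇒) Assume the antecedent. If u is true, s | (r -> u) reduces to true regardless of the other variables. If u is false, the antecedent cannot hold. Either way s | (r -> u) holds.

(⇐) This fails. Under u = F, r = F, s = F, the left side is false but the right side is true.

(⇒) holds; (⇐) fails.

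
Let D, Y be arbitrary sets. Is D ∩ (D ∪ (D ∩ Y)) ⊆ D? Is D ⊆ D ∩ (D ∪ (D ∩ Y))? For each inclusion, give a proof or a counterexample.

Both inclusions hold; the sets are equal.

(⟸) Let x ∈ D. Then either x ∈ D and x ∉ Y; or x ∈ D ∩ Y. In each case x ∈ D ∩ (D ∪ (D ∩ Y)), so D ⊆ D ∩ (D ∪ (D ∩ Y)).

(⟹) Let x ∈ D ∩ (D ∪ (D ∩ Y)). Then either x ∈ D and x ∉ Y; or x ∈ D ∩ Y. In each case x ∈ D, so D ∩ (D ∪ (D ∩ Y)) ⊆ D.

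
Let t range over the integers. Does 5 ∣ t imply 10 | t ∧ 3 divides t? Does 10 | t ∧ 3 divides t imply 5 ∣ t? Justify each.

[⇒] This fails: take t = 5. Certainly 5 ∣ 5, but 10 ∤ 5.

[⇐] Suppose 10 ∣ t and 3 ∣ t. Any common multiple of 10 and 3 is a multiple of their lcm; here gcd(10, 3) = 1, so lcm(10, 3) = 10·3 = 30, so 30 ∣ t. Since 5 ∣ 30, it follows that 5 ∣ t.

Only the converse holds.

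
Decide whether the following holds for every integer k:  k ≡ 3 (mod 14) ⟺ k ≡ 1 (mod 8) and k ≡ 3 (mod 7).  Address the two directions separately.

(⇒) fails; (⇐) holds.

(⟹) This fails: k = 3 gives 3 ≡ 3 (mod 14) but 3 ≡ 3 (mod 8), so the conjunction on the right does not hold.

(⟸) Conversely, if k ≡ 1 (mod 8) and k ≡ 3 (mod 7), then by the Chinese remainder theorem k ≡ 17 (mod 56). Since 17 ≡ 3 (mod 14) and 14 ∣ 56, we get k ≡ 3 (mod 14).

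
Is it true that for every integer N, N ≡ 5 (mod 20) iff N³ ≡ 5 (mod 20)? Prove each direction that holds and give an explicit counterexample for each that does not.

(⟹) Suppose N ≡ 5 (mod 20). Write N = 20j + 5. Then (20j + 5)³ = 8000j³ + 6000j² + 1500j + 125 = 20(400j³ + 300j² + 75j + 6) + 5, so N³ ≡ 5 (mod 20).

(⟸) Conversely, suppose N³ ≡ 5 (mod 20). The only residue r in {0, …, 19} with r³ ≡ 5 (mod 20) is r = 5, so N ≡ 5 (mod 20).

The biconditional holds.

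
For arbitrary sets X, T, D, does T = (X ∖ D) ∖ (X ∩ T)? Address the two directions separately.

(⊆) fails and (⊇) fails.

(⊆) This inclusion fails. Take X = ∅, T = {1}, D = ∅; then 1 ∈ T but 1 ∉ (X ∖ D) ∖ (X ∩ T).

(⊇) This inclusion fails. Take X = {1}, T = ∅, D = ∅; then 1 ∈ (X ∖ D) ∖ (X ∩ T) but 1 ∉ T.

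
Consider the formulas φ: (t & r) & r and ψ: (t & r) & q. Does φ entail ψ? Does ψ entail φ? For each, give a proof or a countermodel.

(→) This fails. Under r = T, t = T, q = F, the left side is true but the right side is false.

(←) Assume the antecedent. If r is true, the antecedent forces (r = T, t = T, q = T), and (t & r) & r holds there. If r is false, the antecedent cannot hold. Either way (t & r) & r holds.

Not equivalent: only (⇐) holds.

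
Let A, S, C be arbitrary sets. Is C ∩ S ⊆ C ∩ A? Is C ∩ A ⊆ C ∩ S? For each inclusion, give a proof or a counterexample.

(⊆) fails and (⊇) fails.

(⟹) This inclusion fails. Take A = ∅, S = {1}, C = {1}; then 1 ∈ C ∩ S but 1 ∉ C ∩ A.

(⟸) This inclusion fails. Take A = {1}, S = ∅, C = {1}; then 1 ∈ C ∩ A but 1 ∉ C ∩ S.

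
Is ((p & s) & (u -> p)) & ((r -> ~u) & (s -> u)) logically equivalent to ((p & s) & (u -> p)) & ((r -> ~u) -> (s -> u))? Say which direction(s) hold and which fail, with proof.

Forward direction. Assume the antecedent. If p is true, the antecedent forces (p = T, u = T, s = T, r = F), and the consequent holds there. If p is false, the antecedent cannot hold. Either way the consequent holds.

Converse. This fails. Under p = T, u = T, s = T, r = T, the left side is false but the right side is true.

The forward direction holds; the converse fails.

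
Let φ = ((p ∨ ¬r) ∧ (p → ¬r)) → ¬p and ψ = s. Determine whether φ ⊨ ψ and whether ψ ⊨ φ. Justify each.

(⇒) This fails. Under p = F, r = F, s = F, the left side is true but the right side is false.

(⇐) This fails. Under p = T, r = F, s = T, the left side is false but the right side is true.

Neither direction holds.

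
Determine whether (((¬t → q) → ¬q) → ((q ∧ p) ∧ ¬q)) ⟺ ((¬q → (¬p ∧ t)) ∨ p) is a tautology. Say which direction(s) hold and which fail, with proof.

(⇒) holds; (⇐) fails.

(⟹) Assume the antecedent. If q is true, (¬q → (¬p ∧ t)) ∨ p reduces to true regardless of the other variables. If q is false, the antecedent cannot hold. Either way (¬q → (¬p ∧ t)) ∨ p holds.

(⟸) This fails. Under q = F, p = T, t = F, the left side is false but the right side is true.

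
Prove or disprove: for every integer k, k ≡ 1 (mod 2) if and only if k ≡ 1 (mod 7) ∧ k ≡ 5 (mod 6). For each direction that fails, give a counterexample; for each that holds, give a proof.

(⇒) This fails: k = 1 gives 1 ≡ 1 (mod 2) but 1 ≡ 1 (mod 6), so the conjunction on the right does not hold.

(⇐) Conversely, if k ≡ 1 (mod 7) and k ≡ 5 (mod 6), then by the Chinese remainder theorem k ≡ 29 (mod 42). Since 29 ≡ 1 (mod 2) and 2 ∣ 42, we get k ≡ 1 (mod 2).

Only the converse holds.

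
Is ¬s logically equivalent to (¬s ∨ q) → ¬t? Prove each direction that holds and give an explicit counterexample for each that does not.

Neither direction holds.

Forward direction. This fails. Under t = T, q = F, s = F, the left side is true but the right side is false.

Converse. This fails. Under t = F, q = F, s = T, the left side is false but the right side is true.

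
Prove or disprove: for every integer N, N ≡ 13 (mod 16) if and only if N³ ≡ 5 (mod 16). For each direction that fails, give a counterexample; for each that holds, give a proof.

Both directions hold.

(→) Suppose N ≡ 13 (mod 16). Write N = 16j + 13. Then (16j + 13)³ = 4096j³ + 9984j² + 8112j + 2197 = 16(256j³ + 624j² + 507j + 137) + 5, so N³ ≡ 5 (mod 16).

(←) Conversely, suppose N³ ≡ 5 (mod 16). The only residue r in {0, …, 15} with r³ ≡ 5 (mod 16) is r = 13, so N ≡ 13 (mod 16).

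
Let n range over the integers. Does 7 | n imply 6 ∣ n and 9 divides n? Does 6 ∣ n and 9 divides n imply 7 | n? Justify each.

(→) This fails: take n = 7. Certainly 7 ∣ 7, but 6 ∤ 7.

(←) This fails: take n = 18. Both 6 ∣ 18 and 9 ∣ 18, yet 18 is not a multiple of 7 (since 18 = 2·7 + 4), so 7 ∤ 18.

Neither direction holds.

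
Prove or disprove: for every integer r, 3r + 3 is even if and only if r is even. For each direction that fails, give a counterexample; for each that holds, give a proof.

(⇒) fails and (⇐) fails.

(⟹) This fails: r = 5 gives 3r + 3 = 18, which is even, but 5 is odd, not even.

(⟸) This also fails: r = 6 is even, but 3r + 3 = 21 is odd, not even.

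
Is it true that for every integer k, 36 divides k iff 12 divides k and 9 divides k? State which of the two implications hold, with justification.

Both implications hold.

Forward direction. If 36 ∣ k, write k = 36q. Since 36 = 3·12, k = 12·(3q), so 12 ∣ k; and since 36 = 4·9, k = 9·(4q), so 9 ∣ k.

Converse. Suppose 12 ∣ k and 9 ∣ k. Any common multiple of 12 and 9 is a multiple of their lcm; here lcm(12, 9) = 12·9/gcd(12, 9) = 108/3 = 36, so 36 ∣ k.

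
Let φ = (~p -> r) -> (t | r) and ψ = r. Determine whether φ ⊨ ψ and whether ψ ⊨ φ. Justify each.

[⇐] Assume the antecedent. If t is true, (~p -> r) -> (t | r) reduces to true regardless of the other variables. If t is false, the antecedent forces (t = F, r = T, p = F) or (t = F, r = T, p = T), and (~p -> r) -> (t | r) holds there. Either way (~p -> r) -> (t | r) holds.

[⇒] This fails. Under t = F, r = F, p = F, the left side is true but the right side is false.

Only the converse holds.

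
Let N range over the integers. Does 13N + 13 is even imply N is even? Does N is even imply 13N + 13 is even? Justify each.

[⇒] This fails: N = 5 gives 13N + 13 = 78, which is even, but 5 is odd, not even.

[⇐] This also fails: N = 4 is even, but 13N + 13 = 65 is odd, not even.

Neither direction holds.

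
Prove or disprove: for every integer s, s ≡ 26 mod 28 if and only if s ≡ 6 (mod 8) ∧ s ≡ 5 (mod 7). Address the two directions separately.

Converse. If s ≡ 6 (mod 8) and s ≡ 5 (mod 7), then by the Chinese remainder theorem s ≡ 54 (mod 56). Since 54 ≡ 26 (mod 28) and 28 ∣ 56, we get s ≡ 26 (mod 28).

Forward direction. This fails: s = 26 gives 26 ≡ 26 (mod 28) but 26 ≡ 2 (mod 8), so the conjunction on the right does not hold.

The forward direction fails; the converse holds.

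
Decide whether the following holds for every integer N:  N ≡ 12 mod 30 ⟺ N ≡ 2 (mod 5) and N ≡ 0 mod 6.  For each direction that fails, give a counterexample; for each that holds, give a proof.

Both implications hold.

(←) If N ≡ 2 (mod 5) and N ≡ 0 (mod 6), then by the Chinese remainder theorem N ≡ 12 (mod 30). This is exactly N ≡ 12 (mod 30).

(→) Suppose N ≡ 12 (mod 30); write N = 30j + 12. Since 5 ∣ 30, reducing mod 5 gives N ≡ 12 ≡ 2 (mod 5); since 6 ∣ 30, reducing mod 6 gives N ≡ 12 ≡ 0 (mod 6).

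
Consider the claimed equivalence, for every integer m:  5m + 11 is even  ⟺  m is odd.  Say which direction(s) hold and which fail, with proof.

[⇒] Suppose 5m + 11 is even. Since 5 is odd, 5m and m have the same parity, so 5m + 11 ≡ m + 11 (mod 2). As 11 is odd, 5m + 11 is even exactly when m is odd. Thus m is odd.

[⇐] Conversely, suppose m is odd; write m = 2j + 1. Then 5m + 11 = 5·(2j + 1) + 11 = 2·5j + 16, which is even.

Equivalent; both directions hold.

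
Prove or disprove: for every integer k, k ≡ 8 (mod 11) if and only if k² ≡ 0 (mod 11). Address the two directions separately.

[⇒] This fails: take k = 8. Then 8 ≡ 8 (mod 11), but 8² = 64 ≡ 9 (mod 11), not 0.

[⇐] This fails: take k = 0. Then 0² = 0 ≡ 0 (mod 11), yet 0 ≡ 0 (mod 11), not 8.

(⇒) fails and (⇐) fails.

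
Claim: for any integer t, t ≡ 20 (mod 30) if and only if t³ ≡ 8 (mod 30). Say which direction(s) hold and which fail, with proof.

(⇒) This fails: take t = 20. Then 20 ≡ 20 (mod 30), but 20³ = 8000 ≡ 20 (mod 30), not 8.

(⇐) This fails: take t = 2. Then 2³ = 8 ≡ 8 (mod 30), yet 2 ≡ 2 (mod 30), not 20.

Neither implication holds.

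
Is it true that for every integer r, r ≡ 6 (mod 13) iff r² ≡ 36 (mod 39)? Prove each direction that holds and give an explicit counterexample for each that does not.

Both directions fail.

(⟹) This fails: take r = 19. Then 19 ≡ 6 (mod 13), but 19² = 361 ≡ 10 (mod 39), not 36.

(⟸) This fails: take r = 33. Then 33² = 1089 ≡ 36 (mod 39), yet 33 ≡ 7 (mod 13), not 6.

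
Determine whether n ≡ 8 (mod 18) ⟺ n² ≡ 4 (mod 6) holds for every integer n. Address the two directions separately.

Only the forward direction holds.

[⇒] Suppose n ≡ 8 (mod 18). Then n² ≡ 8² = 64 (mod 18), and since 6 ∣ 18, also n² ≡ 4 (mod 6).

[⇐] This fails: take n = 2. Then 2² = 4 ≡ 4 (mod 6), yet 2 ≡ 2 (mod 18), not 8.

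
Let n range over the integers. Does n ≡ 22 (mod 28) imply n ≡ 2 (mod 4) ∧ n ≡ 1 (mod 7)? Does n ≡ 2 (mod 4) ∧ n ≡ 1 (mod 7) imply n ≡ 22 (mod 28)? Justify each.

The biconditional holds.

[⇒] Suppose n ≡ 22 (mod 28); write n = 28j + 22. Since 4 ∣ 28, reducing mod 4 gives n ≡ 22 ≡ 2 (mod 4); since 7 ∣ 28, reducing mod 7 gives n ≡ 22 ≡ 1 (mod 7).

[⇐] Conversely, if n ≡ 2 (mod 4) and n ≡ 1 (mod 7), then by the Chinese remainder theorem n ≡ 22 (mod 28). This is exactly n ≡ 22 (mod 28).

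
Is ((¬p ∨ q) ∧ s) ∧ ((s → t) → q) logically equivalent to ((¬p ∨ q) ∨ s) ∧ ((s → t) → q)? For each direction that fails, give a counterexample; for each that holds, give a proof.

(⇒) holds; (⇐) fails.

(←) This fails. Under q = T, s = F, t = F, p = F, the left side is false but the right side is true.

(→) Assume the antecedent. If q is true, ((¬p ∨ q) ∨ s) ∧ ((s → t) → q) reduces to true regardless of the other variables. If q is false, the antecedent forces (q = F, s = T, t = F, p = F), and ((¬p ∨ q) ∨ s) ∧ ((s → t) → q) holds there. Either way ((¬p ∨ q) ∨ s) ∧ ((s → t) → q) holds.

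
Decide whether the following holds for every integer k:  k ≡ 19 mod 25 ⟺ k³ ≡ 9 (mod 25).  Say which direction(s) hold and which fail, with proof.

Both directions hold; the statement is true.

(⟹) Suppose k ≡ 19 mod 25. Write k = 25j + 19. Then (25j + 19)³ = 15625j³ + 35625j² + 27075j + 6859 = 25(625j³ + 1425j² + 1083j + 274) + 9, so k³ ≡ 9 (mod 25).

(⟸) Conversely, suppose k³ ≡ 9 (mod 25). The only residue r in {0, …, 24} with r³ ≡ 9 (mod 25) is r = 19, so k ≡ 19 (mod 25).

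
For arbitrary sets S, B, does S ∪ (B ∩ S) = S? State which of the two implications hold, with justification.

Both inclusions hold.

(⟹) Let x ∈ S ∪ (B ∩ S). Then either x ∈ S and x ∉ B; or x ∈ S ∩ B. In each case x ∈ S, so S ∪ (B ∩ S) ⊆ S.

(⟸) Let x ∈ S. Then either x ∈ S and x ∉ B; or x ∈ S ∩ B. In each case x ∈ S ∪ (B ∩ S), so S ⊆ S ∪ (B ∩ S).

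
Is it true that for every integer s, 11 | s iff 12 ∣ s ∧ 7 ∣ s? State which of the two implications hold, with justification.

Neither implication holds.

[⇒] This fails: take s = 11. Certainly 11 ∣ 11, but 12 ∤ 11.

[⇐] This fails: take s = 84. Both 12 ∣ 84 and 7 ∣ 84, yet 84 is not a multiple of 11 (since 84 = 7·11 + 7), so 11 ∤ 84.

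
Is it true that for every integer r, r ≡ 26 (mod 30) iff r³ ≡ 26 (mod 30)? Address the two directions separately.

Both implications hold.

(⇐) Suppose r³ ≡ 26 (mod 30). The only residue r in {0, …, 29} with r³ ≡ 26 (mod 30) is r = 26, so r ≡ 26 (mod 30).

(⇒) Suppose r ≡ 26 (mod 30). Write r = 30j + 26. Then (30j + 26)³ = 27000j³ + 70200j² + 60840j + 17576 = 30(900j³ + 2340j² + 2028j + 585) + 26, so r³ ≡ 26 (mod 30).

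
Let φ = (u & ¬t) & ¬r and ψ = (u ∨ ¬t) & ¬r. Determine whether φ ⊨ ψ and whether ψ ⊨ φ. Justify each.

Only the forward implication holds.

Converse. This fails. Under u = F, t = F, r = F, the left side is false but the right side is true.

Forward direction. Assume the antecedent. If u is true, the antecedent forces (u = T, t = F, r = F), and (u ∨ ¬t) & ¬r holds there. If u is false, the antecedent cannot hold. Either way (u ∨ ¬t) & ¬r holds.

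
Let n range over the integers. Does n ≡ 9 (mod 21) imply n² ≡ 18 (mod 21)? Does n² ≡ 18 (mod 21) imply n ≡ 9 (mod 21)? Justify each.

Not equivalent: only (⇒) holds.

(→) Suppose n ≡ 9 (mod 21). Write n = 21j + 9. Then (21j + 9)² = 441j² + 378j + 81 = 21(21j² + 18j + 3) + 18, so n² ≡ 18 (mod 21).

(←) This fails: take n = 12. Then 12² = 144 ≡ 18 (mod 21), yet 12 ≡ 12 (mod 21), not 9.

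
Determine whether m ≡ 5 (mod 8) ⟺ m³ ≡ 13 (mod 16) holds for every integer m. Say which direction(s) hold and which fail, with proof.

Only the reverse direction holds.

[⇐] The residues r modulo 16 with r³ ≡ 13 (mod 16) are exactly {5}, and each is ≡ 5 (mod 8).

[⇒] This fails: take m = 13. Then 13 ≡ 5 (mod 8), but 13³ = 2197 ≡ 5 (mod 16), not 13.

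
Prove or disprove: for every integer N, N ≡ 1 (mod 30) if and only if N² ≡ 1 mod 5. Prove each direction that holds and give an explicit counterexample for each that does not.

Not equivalent: only (⇒) holds.

(⇐) This fails: take N = 4. Then 4² = 16 ≡ 1 (mod 5), yet 4 ≡ 4 (mod 30), not 1.

(⇒) Suppose N ≡ 1 (mod 30). Then N² ≡ 1² = 1 (mod 30), and since 5 ∣ 30, also N² ≡ 1 (mod 5).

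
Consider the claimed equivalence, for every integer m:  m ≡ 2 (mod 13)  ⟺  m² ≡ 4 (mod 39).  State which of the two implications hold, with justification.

(⇒) This fails: take m = 15. Then 15 ≡ 2 (mod 13), but 15² = 225 ≡ 30 (mod 39), not 4.

(⇐) This fails: take m = 11. Then 11² = 121 ≡ 4 (mod 39), yet 11 ≡ 11 (mod 13), not 2.

(⇒) fails and (⇐) fails.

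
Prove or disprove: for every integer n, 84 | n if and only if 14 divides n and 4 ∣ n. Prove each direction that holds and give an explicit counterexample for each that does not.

Only the forward implication holds.

(⟹) If 84 ∣ n, write n = 84q. Since 84 = 6·14, n = 14·(6q), so 14 ∣ n; and since 84 = 21·4, n = 4·(21q), so 4 ∣ n.

(⟸) This fails: take n = 28. Both 14 ∣ 28 and 4 ∣ 28, yet 28 is not a multiple of 84 (since 28 = 0·84 + 28), so 84 ∤ 28.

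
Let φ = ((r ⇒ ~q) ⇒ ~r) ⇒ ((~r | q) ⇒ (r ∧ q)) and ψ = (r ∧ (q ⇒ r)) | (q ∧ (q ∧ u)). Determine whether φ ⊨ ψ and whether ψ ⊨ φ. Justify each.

Not equivalent: only (⇒) holds.

(⇒) Assume the antecedent. If q is true, the antecedent forces (q = T, r = T, u = F) or (q = T, r = T, u = T), and (r ∧ (q ⇒ r)) | (q ∧ (q ∧ u)) holds there. If q is false, the antecedent forces (q = F, r = T, u = F) or (q = F, r = T, u = T), and (r ∧ (q ⇒ r)) | (q ∧ (q ∧ u)) holds there. Either way (r ∧ (q ⇒ r)) | (q ∧ (q ∧ u)) holds.

(⇐) This fails. Under q = T, r = F, u = T, the left side is false but the right side is true.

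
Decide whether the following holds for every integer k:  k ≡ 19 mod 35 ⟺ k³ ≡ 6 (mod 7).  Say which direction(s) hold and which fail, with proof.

(⟹) Suppose k ≡ 19 (mod 35). Then k³ ≡ 19³ = 6859 (mod 35), and since 7 ∣ 35, also k³ ≡ 6 (mod 7).

(⟸) This fails: take k = 3. Then 3³ = 27 ≡ 6 (mod 7), yet 3 ≡ 3 (mod 35), not 19.

The forward direction holds; the converse fails.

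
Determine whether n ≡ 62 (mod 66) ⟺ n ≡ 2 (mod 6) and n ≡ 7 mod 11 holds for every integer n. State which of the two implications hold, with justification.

Both directions hold.

(→) Suppose n ≡ 62 (mod 66); write n = 66j + 62. Since 6 ∣ 66, reducing mod 6 gives n ≡ 62 ≡ 2 (mod 6); since 11 ∣ 66, reducing mod 11 gives n ≡ 62 ≡ 7 (mod 11).

(←) Conversely, if n ≡ 2 (mod 6) and n ≡ 7 (mod 11), then by the Chinese remainder theorem n ≡ 62 (mod 66). This is exactly n ≡ 62 (mod 66).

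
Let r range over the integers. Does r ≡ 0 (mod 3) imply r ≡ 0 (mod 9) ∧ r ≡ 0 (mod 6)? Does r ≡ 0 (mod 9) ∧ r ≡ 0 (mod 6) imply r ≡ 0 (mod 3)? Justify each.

(←) If r ≡ 0 (mod 9) and r ≡ 0 (mod 6), then by the Chinese remainder theorem r ≡ 0 (mod 18). Since 0 ≡ 0 (mod 3) and 3 ∣ 18, we get r ≡ 0 (mod 3).

(→) This fails: r = 3 gives 3 ≡ 0 (mod 3) but 3 ≡ 3 (mod 9), so the conjunction on the right does not hold.

(⇒) fails; (⇐) holds.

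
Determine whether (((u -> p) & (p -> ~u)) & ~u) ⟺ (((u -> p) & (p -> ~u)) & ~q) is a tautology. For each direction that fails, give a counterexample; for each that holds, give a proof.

(⟹) This fails. Under p = F, u = F, q = T, the left side is true but the right side is false.

(⟸) Assume the antecedent. If p is true, the antecedent forces (p = T, u = F, q = F), and ((u -> p) & (p -> ~u)) & ~u holds there. If p is false, the antecedent forces (p = F, u = F, q = F), and ((u -> p) & (p -> ~u)) & ~u holds there. Either way ((u -> p) & (p -> ~u)) & ~u holds.

The forward direction fails; the converse holds.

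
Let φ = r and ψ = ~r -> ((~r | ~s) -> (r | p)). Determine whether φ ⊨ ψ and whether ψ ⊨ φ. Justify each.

[⇒] Assume the antecedent. If p is true, ~r -> ((~r | ~s) -> (r | p)) reduces to true regardless of the other variables. If p is false, the antecedent forces (p = F, r = T, s = F) or (p = F, r = T, s = T), and ~r -> ((~r | ~s) -> (r | p)) holds there. Either way ~r -> ((~r | ~s) -> (r | p)) holds.

[⇐] This fails. Under p = T, r = F, s = F, the left side is false but the right side is true.

Only the forward direction holds.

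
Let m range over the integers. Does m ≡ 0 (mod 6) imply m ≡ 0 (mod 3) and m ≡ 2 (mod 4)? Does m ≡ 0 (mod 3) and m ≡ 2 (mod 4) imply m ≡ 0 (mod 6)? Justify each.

(⇒) This fails: m = 0 gives 0 ≡ 0 (mod 6) but 0 ≡ 0 (mod 4), so the conjunction on the right does not hold.

(⇐) Conversely, if m ≡ 0 (mod 3) and m ≡ 2 (mod 4), then by the Chinese remainder theorem m ≡ 6 (mod 12). Since 6 ≡ 0 (mod 6) and 6 ∣ 12, we get m ≡ 0 (mod 6).

Only the reverse direction holds.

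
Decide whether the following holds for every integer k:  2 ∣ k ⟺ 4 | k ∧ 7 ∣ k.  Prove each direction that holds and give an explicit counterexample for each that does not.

Converse. Suppose 4 ∣ k and 7 ∣ k. Any common multiple of 4 and 7 is a multiple of their lcm; here gcd(4, 7) = 1, so lcm(4, 7) = 4·7 = 28, so 28 ∣ k. Since 2 ∣ 28, it follows that 2 ∣ k.

Forward direction. This fails: take k = 2. Certainly 2 ∣ 2, but 4 ∤ 2.

Only the converse holds.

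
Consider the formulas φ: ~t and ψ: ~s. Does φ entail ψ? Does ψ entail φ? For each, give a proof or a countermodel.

Neither direction holds.

(→) This fails. Under t = F, s = T, the left side is true but the right side is false.

(←) This fails. Under t = T, s = F, the left side is false but the right side is true.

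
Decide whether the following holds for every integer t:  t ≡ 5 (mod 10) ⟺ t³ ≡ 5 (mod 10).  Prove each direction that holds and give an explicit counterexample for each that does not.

(⟹) Suppose t ≡ 5 (mod 10). Write t = 10j + 5. Then (10j + 5)³ = 1000j³ + 1500j² + 750j + 125 = 10(100j³ + 150j² + 75j + 12) + 5, so t³ ≡ 5 (mod 10).

(⟸) For the converse, argue contrapositively. If t ≢ 5 (mod 10), then t is congruent to one of 0, 1, 2, 3, 4, 6, 7, 8, 9 modulo 10, and these give t³ ≡ 0, 1, 8, 7, 4, 6, 3, 2, 9 respectively — never 5.

The biconditional holds.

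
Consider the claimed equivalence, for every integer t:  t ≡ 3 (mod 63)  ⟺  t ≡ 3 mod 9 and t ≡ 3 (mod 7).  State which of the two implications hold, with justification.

Equivalent; both directions hold.

(⟸) If t ≡ 3 (mod 9) and t ≡ 3 (mod 7), then by the Chinese remainder theorem t ≡ 3 (mod 63). This is exactly t ≡ 3 (mod 63).

(⟹) Suppose t ≡ 3 (mod 63); write t = 63j + 3. Since 9 ∣ 63, reducing mod 9 gives t ≡ 3 (mod 9); since 7 ∣ 63, reducing mod 7 gives t ≡ 3 (mod 7).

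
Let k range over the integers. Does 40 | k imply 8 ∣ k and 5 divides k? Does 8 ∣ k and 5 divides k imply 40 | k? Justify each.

[⇒] If 40 ∣ k, write k = 40q. Since 40 = 5·8, k = 8·(5q), so 8 ∣ k; and since 40 = 8·5, k = 5·(8q), so 5 ∣ k.

[⇐] Suppose 8 ∣ k and 5 ∣ k. Any common multiple of 8 and 5 is a multiple of their lcm; here gcd(8, 5) = 1, so lcm(8, 5) = 8·5 = 40, so 40 ∣ k.

Both directions hold; the statement is true.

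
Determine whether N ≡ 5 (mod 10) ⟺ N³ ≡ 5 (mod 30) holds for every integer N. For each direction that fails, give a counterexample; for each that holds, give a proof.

(⇒) This fails: take N = 15. Then 15 ≡ 5 (mod 10), but 15³ = 3375 ≡ 15 (mod 30), not 5.

(⇐) Conversely, the residues r modulo 30 with r³ ≡ 5 (mod 30) are exactly {5}, and each is ≡ 5 (mod 10).

Only the reverse direction holds.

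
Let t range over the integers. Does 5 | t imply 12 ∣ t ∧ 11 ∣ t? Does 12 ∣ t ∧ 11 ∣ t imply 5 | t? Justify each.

(⟹) This fails: take t = 5. Certainly 5 ∣ 5, but 12 ∤ 5.

(⟸) This fails: take t = 132. Both 12 ∣ 132 and 11 ∣ 132, yet 132 is not a multiple of 5 (since 132 = 26·5 + 2), so 5 ∤ 132.

Both directions fail.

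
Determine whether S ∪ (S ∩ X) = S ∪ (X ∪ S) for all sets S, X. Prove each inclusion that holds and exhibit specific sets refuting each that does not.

Only the forward inclusion holds.

Reverse inclusion. This inclusion fails. Take S = ∅, X = {1}; then 1 ∈ S ∪ (X ∪ S) but 1 ∉ S ∪ (S ∩ X).

Forward inclusion. Let x ∈ S ∪ (S ∩ X). Then either x ∈ S and x ∉ X; or x ∈ S ∩ X. In each case x ∈ S ∪ (X ∪ S), so S ∪ (S ∩ X) ⊆ S ∪ (X ∪ S).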